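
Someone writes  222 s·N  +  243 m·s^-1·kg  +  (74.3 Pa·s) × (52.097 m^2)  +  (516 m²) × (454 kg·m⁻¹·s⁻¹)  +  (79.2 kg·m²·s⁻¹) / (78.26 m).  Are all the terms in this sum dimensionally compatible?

Yes

Work out the base dimensions of each:
  222 s·N:  N·s = kg·m·s⁻²·s = kg·m·s⁻¹
  243 m·s^-1·kg:  kg·m·s⁻¹
  (74.3 Pa·s) × (52.097 m^2):  [kg·m⁻¹·s⁻¹] · [m²] = kg·m·s⁻¹
  (516 m²) × (454 kg·m⁻¹·s⁻¹):  [m²] · [kg·m⁻¹·s⁻¹] = kg·m·s⁻¹
  (79.2 kg·m²·s⁻¹) / (78.26 m):  [kg·m²·s⁻¹] / [m] = kg·m·s⁻¹
Every term reduces to kg·m·s⁻¹.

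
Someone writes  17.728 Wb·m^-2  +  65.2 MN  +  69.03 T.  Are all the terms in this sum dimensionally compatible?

Work out the base dimensions of each:
  17.728 Wb·m^-2:  Wb·m⁻² = V·s·m⁻² = kg·s⁻²·A⁻¹
  65.2 MN:  N = kg·m·s⁻²
  69.03 T:  T = Wb·m⁻² = kg·s⁻²·A⁻¹
The terms do not share a single dimension (kg·m·s⁻² vs kg·s⁻²·A⁻¹).

No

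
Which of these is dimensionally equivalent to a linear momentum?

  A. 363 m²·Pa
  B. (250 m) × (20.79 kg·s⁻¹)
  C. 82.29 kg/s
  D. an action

B.

Reference: [linear momentum] = kg·m·s⁻¹.
Each option:
  A. Pa·m² = N·m⁻²·m² = kg·m·s⁻²
  B. [m] · [kg·s⁻¹] = kg·m·s⁻¹  ← same
  C. kg·s⁻¹
  D. [action] = kg·m²·s⁻¹
Only B. matches kg·m·s⁻¹.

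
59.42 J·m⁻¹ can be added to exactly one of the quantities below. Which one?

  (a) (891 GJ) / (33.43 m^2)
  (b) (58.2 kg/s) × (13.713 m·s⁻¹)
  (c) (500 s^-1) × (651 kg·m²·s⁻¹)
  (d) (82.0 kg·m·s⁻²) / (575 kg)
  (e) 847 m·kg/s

Reference: J·m⁻¹ = N·m·m⁻¹ = kg·m·s⁻².
Each option:
  (a) [kg·m²·s⁻²] / [m²] = kg·s⁻²
  (b) [kg·s⁻¹] · [m·s⁻¹] = kg·m·s⁻²  ← same
  (c) [s⁻¹] · [kg·m²·s⁻¹] = kg·m²·s⁻²
  (d) [kg·m·s⁻²] / [kg] = m·s⁻²
  (e) kg·m·s⁻¹
Only (b) matches kg·m·s⁻².

(b)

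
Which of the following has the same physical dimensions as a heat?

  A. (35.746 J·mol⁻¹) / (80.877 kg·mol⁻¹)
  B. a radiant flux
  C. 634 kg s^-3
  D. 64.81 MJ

Reference: [heat] = kg·m²·s⁻².
Each option:
  A. [kg·m²·s⁻²·mol⁻¹] / [kg·mol⁻¹] = m²·s⁻²
  B. [radiant flux] = kg·m²·s⁻³
  C. kg·s⁻³
  D. J = N·m = kg·m²·s⁻²  ← same
Only D. matches kg·m²·s⁻².

D.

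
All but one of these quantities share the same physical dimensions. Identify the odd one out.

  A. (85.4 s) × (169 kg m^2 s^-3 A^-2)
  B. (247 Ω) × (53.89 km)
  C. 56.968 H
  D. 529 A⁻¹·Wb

B.

In SI base units:
  A. [s] · [kg·m²·s⁻³·A⁻²] = kg·m²·s⁻²·A⁻²
  B. [kg·m²·s⁻³·A⁻²] · [m] = kg·m³·s⁻³·A⁻²
  C. H = V·s·A⁻¹ = kg·m²·s⁻²·A⁻²
  D. Wb·A⁻¹ = V·s·A⁻¹ = kg·m²·s⁻²·A⁻²
All reduce to kg·m²·s⁻²·A⁻² except B., which is kg·m³·s⁻³·A⁻².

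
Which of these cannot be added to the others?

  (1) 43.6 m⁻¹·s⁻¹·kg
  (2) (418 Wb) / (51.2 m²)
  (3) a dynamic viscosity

Reduce each to base SI dimensions:
  (1) kg·m⁻¹·s⁻¹
  (2) [kg·m²·s⁻²·A⁻¹] / [m²] = kg·s⁻²·A⁻¹
  (3) [dynamic viscosity] = kg·m⁻¹·s⁻¹
All reduce to kg·m⁻¹·s⁻¹ except (2), which is kg·s⁻²·A⁻¹.

(2)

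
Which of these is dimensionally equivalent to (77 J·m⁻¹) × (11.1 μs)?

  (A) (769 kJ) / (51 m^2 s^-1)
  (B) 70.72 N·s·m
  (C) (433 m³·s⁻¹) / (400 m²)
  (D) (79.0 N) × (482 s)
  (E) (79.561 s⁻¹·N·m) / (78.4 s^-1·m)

(D)

Reference: [kg·m·s⁻²] · [s] = kg·m·s⁻¹.
Each option:
  (A) [kg·m²·s⁻²] / [m²·s⁻¹] = kg·s⁻¹
  (B) N·m·s = kg·m·s⁻²·m·s = kg·m²·s⁻¹
  (C) [m³·s⁻¹] / [m²] = m·s⁻¹
  (D) [kg·m·s⁻²] · [s] = kg·m·s⁻¹  ← same
  (E) [kg·m²·s⁻³] / [m·s⁻¹] = kg·m·s⁻²
Only (D) matches kg·m·s⁻¹.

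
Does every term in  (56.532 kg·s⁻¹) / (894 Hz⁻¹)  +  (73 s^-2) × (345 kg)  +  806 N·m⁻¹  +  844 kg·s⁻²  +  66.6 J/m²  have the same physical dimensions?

Yes

Expand each in SI base units:
  (56.532 kg·s⁻¹) / (894 Hz⁻¹):  [kg·s⁻¹] / [s] = kg·s⁻²
  (73 s^-2) × (345 kg):  [s⁻²] · [kg] = kg·s⁻²
  806 N·m⁻¹:  N·m⁻¹ = kg·m·s⁻²·m⁻¹ = kg·s⁻²
  844 kg·s⁻²:  kg·s⁻²
  66.6 J/m²:  J·m⁻² = N·m·m⁻² = kg·s⁻²
Every term reduces to kg·s⁻².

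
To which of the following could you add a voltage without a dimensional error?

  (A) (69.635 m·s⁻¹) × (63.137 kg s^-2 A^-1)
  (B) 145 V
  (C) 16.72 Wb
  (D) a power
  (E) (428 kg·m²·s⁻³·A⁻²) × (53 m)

Reference: [voltage] = kg·m²·s⁻³·A⁻¹.
Each option:
  (A) [m·s⁻¹] · [kg·s⁻²·A⁻¹] = kg·m·s⁻³·A⁻¹
  (B) V = J·C⁻¹ = kg·m²·s⁻³·A⁻¹  ← same
  (C) Wb = V·s = kg·m²·s⁻²·A⁻¹
  (D) [power] = kg·m²·s⁻³
  (E) [kg·m²·s⁻³·A⁻²] · [m] = kg·m³·s⁻³·A⁻²
Only (B) matches kg·m²·s⁻³·A⁻¹.

(B)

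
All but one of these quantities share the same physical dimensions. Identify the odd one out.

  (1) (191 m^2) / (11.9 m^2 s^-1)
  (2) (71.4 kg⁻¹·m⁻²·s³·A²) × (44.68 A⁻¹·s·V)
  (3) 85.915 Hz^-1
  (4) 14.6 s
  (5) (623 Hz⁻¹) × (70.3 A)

Dimensions:
  (1) [m²] / [m²·s⁻¹] = s
  (2) [kg⁻¹·m⁻²·s³·A²] · [kg·m²·s⁻²·A⁻²] = s
  (3) Hz⁻¹ = (s⁻¹)⁻¹ = s
  (4) s
  (5) [s] · [A] = s·A
All reduce to s except (5), which is s·A.

(5)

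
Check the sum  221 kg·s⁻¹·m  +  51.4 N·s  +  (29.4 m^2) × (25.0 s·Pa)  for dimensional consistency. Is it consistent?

Yes

Expand each in SI base units:
  221 kg·s⁻¹·m:  kg·m·s⁻¹
  51.4 N·s:  N·s = kg·m·s⁻²·s = kg·m·s⁻¹
  (29.4 m^2) × (25.0 s·Pa):  [m²] · [kg·m⁻¹·s⁻¹] = kg·m·s⁻¹
Every term reduces to kg·m·s⁻¹.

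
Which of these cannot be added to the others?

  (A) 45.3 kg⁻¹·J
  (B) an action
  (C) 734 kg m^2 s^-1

(A)

Work out the base dimensions of each:
  (A) J·kg⁻¹ = N·m·kg⁻¹ = m²·s⁻²
  (B) [action] = kg·m²·s⁻¹
  (C) kg·m²·s⁻¹
All reduce to kg·m²·s⁻¹ except (A), which is m²·s⁻².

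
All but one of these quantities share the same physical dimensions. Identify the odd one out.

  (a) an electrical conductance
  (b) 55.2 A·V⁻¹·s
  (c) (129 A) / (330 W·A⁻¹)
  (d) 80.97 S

Work out the base dimensions of each:
  (a) [electrical conductance] = kg⁻¹·m⁻²·s³·A²
  (b) A·s·V⁻¹ = A·s·(J·C⁻¹)⁻¹ = kg⁻¹·m⁻²·s⁴·A²
  (c) [A] / [kg·m²·s⁻³·A⁻¹] = kg⁻¹·m⁻²·s³·A²
  (d) S = Ω⁻¹ = kg⁻¹·m⁻²·s³·A²
All reduce to kg⁻¹·m⁻²·s³·A² except (b), which is kg⁻¹·m⁻²·s⁴·A².

(b)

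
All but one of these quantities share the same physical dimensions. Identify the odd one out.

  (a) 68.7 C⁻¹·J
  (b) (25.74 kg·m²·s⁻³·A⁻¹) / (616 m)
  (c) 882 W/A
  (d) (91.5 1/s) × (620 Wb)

Dimensions:
  (a) J·C⁻¹ = N·m·(s·A)⁻¹ = kg·m²·s⁻³·A⁻¹
  (b) [kg·m²·s⁻³·A⁻¹] / [m] = kg·m·s⁻³·A⁻¹
  (c) W·A⁻¹ = J·s⁻¹·A⁻¹ = kg·m²·s⁻³·A⁻¹
  (d) [s⁻¹] · [kg·m²·s⁻²·A⁻¹] = kg·m²·s⁻³·A⁻¹
All reduce to kg·m²·s⁻³·A⁻¹ except (b), which is kg·m·s⁻³·A⁻¹.

(b)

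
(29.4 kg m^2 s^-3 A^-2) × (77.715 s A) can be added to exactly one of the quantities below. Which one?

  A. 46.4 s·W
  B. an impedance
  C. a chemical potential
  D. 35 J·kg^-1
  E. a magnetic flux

Reference: [kg·m²·s⁻³·A⁻²] · [s·A] = kg·m²·s⁻²·A⁻¹.
Each option:
  A. W·s = J·s⁻¹·s = kg·m²·s⁻²
  B. [impedance] = kg·m²·s⁻³·A⁻²
  C. [chemical potential] = kg·m²·s⁻²·mol⁻¹
  D. J·kg⁻¹ = N·m·kg⁻¹ = m²·s⁻²
  E. [magnetic flux] = kg·m²·s⁻²·A⁻¹  ← same
Only E. matches kg·m²·s⁻²·A⁻¹.

E.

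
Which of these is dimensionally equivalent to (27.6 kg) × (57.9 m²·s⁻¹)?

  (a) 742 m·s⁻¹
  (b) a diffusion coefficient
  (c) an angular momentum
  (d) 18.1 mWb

(c)

Reference: [kg] · [m²·s⁻¹] = kg·m²·s⁻¹.
Each option:
  (a) m·s⁻¹
  (b) [diffusion coefficient] = m²·s⁻¹
  (c) [angular momentum] = kg·m²·s⁻¹  ← same
  (d) Wb = V·s = kg·m²·s⁻²·A⁻¹
Only (c) matches kg·m²·s⁻¹.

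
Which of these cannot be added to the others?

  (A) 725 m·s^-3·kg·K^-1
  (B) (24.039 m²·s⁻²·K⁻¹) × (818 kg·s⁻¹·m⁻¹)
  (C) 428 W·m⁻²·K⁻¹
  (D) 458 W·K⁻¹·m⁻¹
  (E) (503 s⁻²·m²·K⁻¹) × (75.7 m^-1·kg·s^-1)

(C)

Work out the base dimensions of each:
  (A) kg·m·s⁻³·K⁻¹
  (B) [m²·s⁻²·K⁻¹] · [kg·m⁻¹·s⁻¹] = kg·m·s⁻³·K⁻¹
  (C) W·m⁻²·K⁻¹ = J·s⁻¹·m⁻²·K⁻¹ = kg·s⁻³·K⁻¹
  (D) W·m⁻¹·K⁻¹ = J·s⁻¹·m⁻¹·K⁻¹ = kg·m·s⁻³·K⁻¹
  (E) [m²·s⁻²·K⁻¹] · [kg·m⁻¹·s⁻¹] = kg·m·s⁻³·K⁻¹
All reduce to kg·m·s⁻³·K⁻¹ except (C), which is kg·s⁻³·K⁻¹.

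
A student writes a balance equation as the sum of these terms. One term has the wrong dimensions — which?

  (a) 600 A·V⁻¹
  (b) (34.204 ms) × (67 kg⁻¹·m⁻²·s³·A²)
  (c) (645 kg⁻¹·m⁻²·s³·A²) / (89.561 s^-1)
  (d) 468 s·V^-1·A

Reduce each to base SI dimensions:
  (a) A·V⁻¹ = A·(J·C⁻¹)⁻¹ = kg⁻¹·m⁻²·s³·A²
  (b) [s] · [kg⁻¹·m⁻²·s³·A²] = kg⁻¹·m⁻²·s⁴·A²
  (c) [kg⁻¹·m⁻²·s³·A²] / [s⁻¹] = kg⁻¹·m⁻²·s⁴·A²
  (d) A·s·V⁻¹ = A·s·(J·C⁻¹)⁻¹ = kg⁻¹·m⁻²·s⁴·A²
All reduce to kg⁻¹·m⁻²·s⁴·A² except (a), which is kg⁻¹·m⁻²·s³·A².

(a)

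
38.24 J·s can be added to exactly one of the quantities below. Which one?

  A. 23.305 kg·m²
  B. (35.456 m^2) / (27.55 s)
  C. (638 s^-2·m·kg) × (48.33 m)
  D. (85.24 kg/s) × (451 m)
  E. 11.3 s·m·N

Reference: J·s = N·m·s = kg·m²·s⁻¹.
Each option:
  A. kg·m²
  B. [m²] / [s] = m²·s⁻¹
  C. [kg·m·s⁻²] · [m] = kg·m²·s⁻²
  D. [kg·s⁻¹] · [m] = kg·m·s⁻¹
  E. N·m·s = kg·m·s⁻²·m·s = kg·m²·s⁻¹  ← same
Only E. matches kg·m²·s⁻¹.

E.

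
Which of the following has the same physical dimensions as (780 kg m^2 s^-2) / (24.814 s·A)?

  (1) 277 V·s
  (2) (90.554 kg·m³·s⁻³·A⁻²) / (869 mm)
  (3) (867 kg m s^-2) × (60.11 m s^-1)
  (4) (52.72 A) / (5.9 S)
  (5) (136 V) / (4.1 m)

(4)

Reference: [kg·m²·s⁻²] / [s·A] = kg·m²·s⁻³·A⁻¹.
Each option:
  (1) V·s = J·C⁻¹·s = kg·m²·s⁻²·A⁻¹
  (2) [kg·m³·s⁻³·A⁻²] / [m] = kg·m²·s⁻³·A⁻²
  (3) [kg·m·s⁻²] · [m·s⁻¹] = kg·m²·s⁻³
  (4) [A] / [kg⁻¹·m⁻²·s³·A²] = kg·m²·s⁻³·A⁻¹  ← same
  (5) [kg·m²·s⁻³·A⁻¹] / [m] = kg·m·s⁻³·A⁻¹
Only (4) matches kg·m²·s⁻³·A⁻¹.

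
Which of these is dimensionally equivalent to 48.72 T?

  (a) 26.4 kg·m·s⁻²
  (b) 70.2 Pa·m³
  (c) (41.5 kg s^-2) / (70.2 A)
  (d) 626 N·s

Reference: T = Wb·m⁻² = kg·s⁻²·A⁻¹.
Each option:
  (a) kg·m·s⁻²
  (b) Pa·m³ = N·m⁻²·m³ = kg·m²·s⁻²
  (c) [kg·s⁻²] / [A] = kg·s⁻²·A⁻¹  ← same
  (d) N·s = kg·m·s⁻²·s = kg·m·s⁻¹
Only (c) matches kg·s⁻²·A⁻¹.

(c)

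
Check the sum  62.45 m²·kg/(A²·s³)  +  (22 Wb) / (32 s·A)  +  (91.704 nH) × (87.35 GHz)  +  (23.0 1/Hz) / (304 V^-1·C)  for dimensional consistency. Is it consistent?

Yes

Work out the base dimensions of each:
  62.45 m²·kg/(A²·s³):  kg·m²·s⁻³·A⁻²
  (22 Wb) / (32 s·A):  [kg·m²·s⁻²·A⁻¹] / [s·A] = kg·m²·s⁻³·A⁻²
  (91.704 nH) × (87.35 GHz):  [kg·m²·s⁻²·A⁻²] · [s⁻¹] = kg·m²·s⁻³·A⁻²
  (23.0 1/Hz) / (304 V^-1·C):  [s] / [kg⁻¹·m⁻²·s⁴·A²] = kg·m²·s⁻³·A⁻²
Every term reduces to kg·m²·s⁻³·A⁻².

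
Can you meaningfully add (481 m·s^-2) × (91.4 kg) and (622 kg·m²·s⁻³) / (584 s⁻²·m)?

Dimensions:
  (481 m·s^-2) × (91.4 kg):  [m·s⁻²] · [kg] = kg·m·s⁻²
  (622 kg·m²·s⁻³) / (584 s⁻²·m):  [kg·m²·s⁻³] / [m·s⁻²] = kg·m·s⁻¹
kg·m·s⁻² ≠ kg·m·s⁻¹, so they cannot be added.

No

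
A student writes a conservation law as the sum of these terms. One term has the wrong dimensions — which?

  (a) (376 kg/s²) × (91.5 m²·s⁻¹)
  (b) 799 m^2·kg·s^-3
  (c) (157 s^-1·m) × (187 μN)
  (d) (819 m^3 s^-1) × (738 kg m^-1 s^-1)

Expand each in SI base units:
  (a) [kg·s⁻²] · [m²·s⁻¹] = kg·m²·s⁻³
  (b) kg·m²·s⁻³
  (c) [m·s⁻¹] · [kg·m·s⁻²] = kg·m²·s⁻³
  (d) [m³·s⁻¹] · [kg·m⁻¹·s⁻¹] = kg·m²·s⁻²
All reduce to kg·m²·s⁻³ except (d), which is kg·m²·s⁻².

(d)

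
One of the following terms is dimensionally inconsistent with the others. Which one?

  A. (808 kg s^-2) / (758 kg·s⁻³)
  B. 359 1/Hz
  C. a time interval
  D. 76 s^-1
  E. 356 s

D.

Reduce each to base SI dimensions:
  A. [kg·s⁻²] / [kg·s⁻³] = s
  B. Hz⁻¹ = (s⁻¹)⁻¹ = s
  C. [time interval] = s
  D. s⁻¹
  E. s
All reduce to s except D., which is s⁻¹.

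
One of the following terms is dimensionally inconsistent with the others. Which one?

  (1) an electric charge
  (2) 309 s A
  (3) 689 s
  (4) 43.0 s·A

(3)

Reduce each to base SI dimensions:
  (1) [electric charge] = s·A
  (2) s·A
  (3) s
  (4) A·s = s·A
All reduce to s·A except (3), which is s.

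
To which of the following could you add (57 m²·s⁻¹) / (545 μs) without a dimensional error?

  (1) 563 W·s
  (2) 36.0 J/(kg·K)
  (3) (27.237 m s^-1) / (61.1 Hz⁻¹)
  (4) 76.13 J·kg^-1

(4)

Reference: [m²·s⁻¹] / [s] = m²·s⁻².
Each option:
  (1) W·s = J·s⁻¹·s = kg·m²·s⁻²
  (2) J·kg⁻¹·K⁻¹ = N·m·kg⁻¹·K⁻¹ = m²·s⁻²·K⁻¹
  (3) [m·s⁻¹] / [s] = m·s⁻²
  (4) J·kg⁻¹ = N·m·kg⁻¹ = m²·s⁻²  ← same
Only (4) matches m²·s⁻².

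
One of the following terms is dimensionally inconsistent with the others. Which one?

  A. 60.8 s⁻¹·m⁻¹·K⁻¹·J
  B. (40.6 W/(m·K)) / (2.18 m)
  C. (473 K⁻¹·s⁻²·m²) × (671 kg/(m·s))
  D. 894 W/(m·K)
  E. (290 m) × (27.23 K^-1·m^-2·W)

Dimensions:
  A. J·s⁻¹·m⁻¹·K⁻¹ = N·m·s⁻¹·m⁻¹·K⁻¹ = kg·m·s⁻³·K⁻¹
  B. [kg·m·s⁻³·K⁻¹] / [m] = kg·s⁻³·K⁻¹
  C. [m²·s⁻²·K⁻¹] · [kg·m⁻¹·s⁻¹] = kg·m·s⁻³·K⁻¹
  D. W·m⁻¹·K⁻¹ = J·s⁻¹·m⁻¹·K⁻¹ = kg·m·s⁻³·K⁻¹
  E. [m] · [kg·s⁻³·K⁻¹] = kg·m·s⁻³·K⁻¹
All reduce to kg·m·s⁻³·K⁻¹ except B., which is kg·s⁻³·K⁻¹.

B.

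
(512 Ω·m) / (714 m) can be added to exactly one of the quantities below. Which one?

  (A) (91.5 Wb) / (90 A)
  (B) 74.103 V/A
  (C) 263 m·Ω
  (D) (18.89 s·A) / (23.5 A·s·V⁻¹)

Reference: [kg·m³·s⁻³·A⁻²] / [m] = kg·m²·s⁻³·A⁻².
Each option:
  (A) [kg·m²·s⁻²·A⁻¹] / [A] = kg·m²·s⁻²·A⁻²
  (B) V·A⁻¹ = J·C⁻¹·A⁻¹ = kg·m²·s⁻³·A⁻²  ← same
  (C) Ω·m = V·A⁻¹·m = kg·m³·s⁻³·A⁻²
  (D) [s·A] / [kg⁻¹·m⁻²·s⁴·A²] = kg·m²·s⁻³·A⁻¹
Only (B) matches kg·m²·s⁻³·A⁻².

(B)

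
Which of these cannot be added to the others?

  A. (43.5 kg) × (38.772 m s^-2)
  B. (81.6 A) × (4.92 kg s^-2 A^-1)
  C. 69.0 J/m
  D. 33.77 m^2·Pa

B.

Expand each in SI base units:
  A. [kg] · [m·s⁻²] = kg·m·s⁻²
  B. [A] · [kg·s⁻²·A⁻¹] = kg·s⁻²
  C. J·m⁻¹ = N·m·m⁻¹ = kg·m·s⁻²
  D. Pa·m² = N·m⁻²·m² = kg·m·s⁻²
All reduce to kg·m·s⁻² except B., which is kg·s⁻².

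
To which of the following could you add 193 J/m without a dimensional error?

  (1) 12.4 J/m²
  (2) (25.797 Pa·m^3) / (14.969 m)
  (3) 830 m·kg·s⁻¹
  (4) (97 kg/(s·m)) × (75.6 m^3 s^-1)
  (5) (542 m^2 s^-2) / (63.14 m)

Reference: J·m⁻¹ = N·m·m⁻¹ = kg·m·s⁻².
Each option:
  (1) J·m⁻² = N·m·m⁻² = kg·s⁻²
  (2) [kg·m²·s⁻²] / [m] = kg·m·s⁻²  ← same
  (3) kg·m·s⁻¹
  (4) [kg·m⁻¹·s⁻¹] · [m³·s⁻¹] = kg·m²·s⁻²
  (5) [m²·s⁻²] / [m] = m·s⁻²
Only (2) matches kg·m·s⁻².

(2)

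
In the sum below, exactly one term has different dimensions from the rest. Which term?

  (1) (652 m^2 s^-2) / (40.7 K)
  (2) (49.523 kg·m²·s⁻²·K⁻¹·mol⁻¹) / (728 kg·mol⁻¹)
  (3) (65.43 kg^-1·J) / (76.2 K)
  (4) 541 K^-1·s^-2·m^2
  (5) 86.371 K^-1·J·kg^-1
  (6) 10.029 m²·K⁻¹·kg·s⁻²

(6)

Reduce each to base SI dimensions:
  (1) [m²·s⁻²] / [K] = m²·s⁻²·K⁻¹
  (2) [kg·m²·s⁻²·K⁻¹·mol⁻¹] / [kg·mol⁻¹] = m²·s⁻²·K⁻¹
  (3) [m²·s⁻²] / [K] = m²·s⁻²·K⁻¹
  (4) m²·s⁻²·K⁻¹
  (5) J·kg⁻¹·K⁻¹ = N·m·kg⁻¹·K⁻¹ = m²·s⁻²·K⁻¹
  (6) kg·m²·s⁻²·K⁻¹
All reduce to m²·s⁻²·K⁻¹ except (6), which is kg·m²·s⁻²·K⁻¹.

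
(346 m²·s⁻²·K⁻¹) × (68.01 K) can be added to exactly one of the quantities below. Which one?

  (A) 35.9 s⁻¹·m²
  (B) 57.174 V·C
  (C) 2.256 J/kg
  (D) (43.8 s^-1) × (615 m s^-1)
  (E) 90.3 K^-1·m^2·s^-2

Reference: [m²·s⁻²·K⁻¹] · [K] = m²·s⁻².
Each option:
  (A) m²·s⁻¹
  (B) C·V = s·A·J·C⁻¹ = kg·m²·s⁻²
  (C) J·kg⁻¹ = N·m·kg⁻¹ = m²·s⁻²  ← same
  (D) [s⁻¹] · [m·s⁻¹] = m·s⁻²
  (E) m²·s⁻²·K⁻¹
Only (C) matches m²·s⁻².

(C)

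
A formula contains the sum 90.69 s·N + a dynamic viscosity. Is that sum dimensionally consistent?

Expand each in SI base units:
  90.69 s·N:  N·s = kg·m·s⁻²·s = kg·m·s⁻¹
  a dynamic viscosity:  [dynamic viscosity] = kg·m⁻¹·s⁻¹
kg·m·s⁻¹ ≠ kg·m⁻¹·s⁻¹, so they cannot be added.

No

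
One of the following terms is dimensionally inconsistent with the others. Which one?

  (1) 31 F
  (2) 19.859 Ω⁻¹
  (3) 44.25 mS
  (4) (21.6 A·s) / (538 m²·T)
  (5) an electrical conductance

(1)

Dimensions:
  (1) F = C·V⁻¹ = kg⁻¹·m⁻²·s⁴·A²
  (2) Ω⁻¹ = (V·A⁻¹)⁻¹ = kg⁻¹·m⁻²·s³·A²
  (3) S = Ω⁻¹ = kg⁻¹·m⁻²·s³·A²
  (4) [s·A] / [kg·m²·s⁻²·A⁻¹] = kg⁻¹·m⁻²·s³·A²
  (5) [electrical conductance] = kg⁻¹·m⁻²·s³·A²
All reduce to kg⁻¹·m⁻²·s³·A² except (1), which is kg⁻¹·m⁻²·s⁴·A².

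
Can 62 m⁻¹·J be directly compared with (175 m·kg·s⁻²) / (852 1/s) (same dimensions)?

In SI base units:
  62 m⁻¹·J:  J·m⁻¹ = N·m·m⁻¹ = kg·m·s⁻²
  (175 m·kg·s⁻²) / (852 1/s):  [kg·m·s⁻²] / [s⁻¹] = kg·m·s⁻¹
kg·m·s⁻² ≠ kg·m·s⁻¹, so they cannot be added.

No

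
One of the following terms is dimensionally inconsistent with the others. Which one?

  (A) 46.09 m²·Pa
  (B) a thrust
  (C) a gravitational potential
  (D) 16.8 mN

Reduce each to base SI dimensions:
  (A) Pa·m² = N·m⁻²·m² = kg·m·s⁻²
  (B) [thrust] = kg·m·s⁻²
  (C) [gravitational potential] = m²·s⁻²
  (D) N = kg·m·s⁻²
All reduce to kg·m·s⁻² except (C), which is m²·s⁻².

(C)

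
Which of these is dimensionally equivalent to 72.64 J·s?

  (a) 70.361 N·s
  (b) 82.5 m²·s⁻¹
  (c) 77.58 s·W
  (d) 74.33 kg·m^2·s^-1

Reference: J·s = N·m·s = kg·m²·s⁻¹.
Each option:
  (a) N·s = kg·m·s⁻²·s = kg·m·s⁻¹
  (b) m²·s⁻¹
  (c) W·s = J·s⁻¹·s = kg·m²·s⁻²
  (d) kg·m²·s⁻¹  ← same
Only (d) matches kg·m²·s⁻¹.

(d)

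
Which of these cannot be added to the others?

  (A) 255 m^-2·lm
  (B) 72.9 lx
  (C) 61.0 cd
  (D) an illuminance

(C)

Reduce each to base SI dimensions:
  (A) lm·m⁻² = cd·m⁻² = m⁻²·cd
  (B) lx = lm·m⁻² = m⁻²·cd
  (C) cd
  (D) [illuminance] = m⁻²·cd
All reduce to m⁻²·cd except (C), which is cd.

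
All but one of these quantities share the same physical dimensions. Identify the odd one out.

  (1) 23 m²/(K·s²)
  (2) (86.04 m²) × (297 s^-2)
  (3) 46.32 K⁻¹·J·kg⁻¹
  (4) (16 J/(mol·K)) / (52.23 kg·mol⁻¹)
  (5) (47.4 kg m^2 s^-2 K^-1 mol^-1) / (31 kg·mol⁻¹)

(2)

Dimensions:
  (1) m²·s⁻²·K⁻¹
  (2) [m²] · [s⁻²] = m²·s⁻²
  (3) J·kg⁻¹·K⁻¹ = N·m·kg⁻¹·K⁻¹ = m²·s⁻²·K⁻¹
  (4) [kg·m²·s⁻²·K⁻¹·mol⁻¹] / [kg·mol⁻¹] = m²·s⁻²·K⁻¹
  (5) [kg·m²·s⁻²·K⁻¹·mol⁻¹] / [kg·mol⁻¹] = m²·s⁻²·K⁻¹
All reduce to m²·s⁻²·K⁻¹ except (2), which is m²·s⁻².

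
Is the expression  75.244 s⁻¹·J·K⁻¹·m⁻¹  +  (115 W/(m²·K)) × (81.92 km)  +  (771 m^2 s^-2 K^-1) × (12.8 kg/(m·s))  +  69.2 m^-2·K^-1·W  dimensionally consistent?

No

Dimensions:
  75.244 s⁻¹·J·K⁻¹·m⁻¹:  J·s⁻¹·m⁻¹·K⁻¹ = N·m·s⁻¹·m⁻¹·K⁻¹ = kg·m·s⁻³·K⁻¹
  (115 W/(m²·K)) × (81.92 km):  [kg·s⁻³·K⁻¹] · [m] = kg·m·s⁻³·K⁻¹
  (771 m^2 s^-2 K^-1) × (12.8 kg/(m·s)):  [m²·s⁻²·K⁻¹] · [kg·m⁻¹·s⁻¹] = kg·m·s⁻³·K⁻¹
  69.2 m^-2·K^-1·W:  W·m⁻²·K⁻¹ = J·s⁻¹·m⁻²·K⁻¹ = kg·s⁻³·K⁻¹
The terms do not share a single dimension (kg·m·s⁻³·K⁻¹ vs kg·s⁻³·K⁻¹).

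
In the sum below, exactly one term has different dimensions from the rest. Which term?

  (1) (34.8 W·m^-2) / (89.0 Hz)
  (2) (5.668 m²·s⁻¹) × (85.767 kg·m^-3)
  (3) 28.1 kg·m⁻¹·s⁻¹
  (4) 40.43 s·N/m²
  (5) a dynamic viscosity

(1)

Dimensions:
  (1) [kg·s⁻³] / [s⁻¹] = kg·s⁻²
  (2) [m²·s⁻¹] · [kg·m⁻³] = kg·m⁻¹·s⁻¹
  (3) kg·m⁻¹·s⁻¹
  (4) N·s·m⁻² = kg·m·s⁻²·s·m⁻² = kg·m⁻¹·s⁻¹
  (5) [dynamic viscosity] = kg·m⁻¹·s⁻¹
All reduce to kg·m⁻¹·s⁻¹ except (1), which is kg·s⁻².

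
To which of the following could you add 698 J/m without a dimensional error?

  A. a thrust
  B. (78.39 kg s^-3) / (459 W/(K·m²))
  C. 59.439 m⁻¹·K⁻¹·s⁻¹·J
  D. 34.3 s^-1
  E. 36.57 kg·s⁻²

A.

Reference: J·m⁻¹ = N·m·m⁻¹ = kg·m·s⁻².
Each option:
  A. [thrust] = kg·m·s⁻²  ← same
  B. [kg·s⁻³] / [kg·s⁻³·K⁻¹] = K
  C. J·s⁻¹·m⁻¹·K⁻¹ = N·m·s⁻¹·m⁻¹·K⁻¹ = kg·m·s⁻³·K⁻¹
  D. s⁻¹
  E. kg·s⁻²
Only A. matches kg·m·s⁻².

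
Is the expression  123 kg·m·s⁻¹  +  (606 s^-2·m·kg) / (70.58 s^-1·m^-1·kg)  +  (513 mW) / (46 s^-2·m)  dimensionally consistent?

Reduce each to base SI dimensions:
  123 kg·m·s⁻¹:  kg·m·s⁻¹
  (606 s^-2·m·kg) / (70.58 s^-1·m^-1·kg):  [kg·m·s⁻²] / [kg·m⁻¹·s⁻¹] = m²·s⁻¹
  (513 mW) / (46 s^-2·m):  [kg·m²·s⁻³] / [m·s⁻²] = kg·m·s⁻¹
The terms do not share a single dimension (kg·m·s⁻¹ vs m²·s⁻¹).

No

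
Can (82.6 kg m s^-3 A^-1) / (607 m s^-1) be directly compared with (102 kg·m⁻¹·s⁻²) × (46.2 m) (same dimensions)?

No

Reduce each to base SI dimensions:
  (82.6 kg m s^-3 A^-1) / (607 m s^-1):  [kg·m·s⁻³·A⁻¹] / [m·s⁻¹] = kg·s⁻²·A⁻¹
  (102 kg·m⁻¹·s⁻²) × (46.2 m):  [kg·m⁻¹·s⁻²] · [m] = kg·s⁻²
kg·s⁻²·A⁻¹ ≠ kg·s⁻², so they cannot be added.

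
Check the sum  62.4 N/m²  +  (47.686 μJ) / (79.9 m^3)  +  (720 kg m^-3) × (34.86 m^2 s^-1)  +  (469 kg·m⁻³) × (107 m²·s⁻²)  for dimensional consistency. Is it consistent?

Expand each in SI base units:
  62.4 N/m²:  N·m⁻² = kg·m·s⁻²·m⁻² = kg·m⁻¹·s⁻²
  (47.686 μJ) / (79.9 m^3):  [kg·m²·s⁻²] / [m³] = kg·m⁻¹·s⁻²
  (720 kg m^-3) × (34.86 m^2 s^-1):  [kg·m⁻³] · [m²·s⁻¹] = kg·m⁻¹·s⁻¹
  (469 kg·m⁻³) × (107 m²·s⁻²):  [kg·m⁻³] · [m²·s⁻²] = kg·m⁻¹·s⁻²
The terms do not share a single dimension (kg·m⁻¹·s⁻² vs kg·m⁻¹·s⁻¹).

No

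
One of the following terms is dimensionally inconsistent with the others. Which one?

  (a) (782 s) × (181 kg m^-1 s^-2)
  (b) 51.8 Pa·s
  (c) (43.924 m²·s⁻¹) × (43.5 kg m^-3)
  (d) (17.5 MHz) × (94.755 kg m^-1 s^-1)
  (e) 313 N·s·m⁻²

In SI base units:
  (a) [s] · [kg·m⁻¹·s⁻²] = kg·m⁻¹·s⁻¹
  (b) Pa·s = N·m⁻²·s = kg·m⁻¹·s⁻¹
  (c) [m²·s⁻¹] · [kg·m⁻³] = kg·m⁻¹·s⁻¹
  (d) [s⁻¹] · [kg·m⁻¹·s⁻¹] = kg·m⁻¹·s⁻²
  (e) N·s·m⁻² = kg·m·s⁻²·s·m⁻² = kg·m⁻¹·s⁻¹
All reduce to kg·m⁻¹·s⁻¹ except (d), which is kg·m⁻¹·s⁻².

(d)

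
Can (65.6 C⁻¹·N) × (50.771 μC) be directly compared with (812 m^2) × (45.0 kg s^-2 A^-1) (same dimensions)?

Reduce each to base SI dimensions:
  (65.6 C⁻¹·N) × (50.771 μC):  [kg·m·s⁻³·A⁻¹] · [s·A] = kg·m·s⁻²
  (812 m^2) × (45.0 kg s^-2 A^-1):  [m²] · [kg·s⁻²·A⁻¹] = kg·m²·s⁻²·A⁻¹
kg·m·s⁻² ≠ kg·m²·s⁻²·A⁻¹, so they cannot be added.

No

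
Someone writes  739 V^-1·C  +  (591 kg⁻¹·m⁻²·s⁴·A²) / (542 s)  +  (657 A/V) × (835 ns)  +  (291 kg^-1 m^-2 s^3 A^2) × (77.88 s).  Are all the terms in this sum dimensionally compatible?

Reduce each to base SI dimensions:
  739 V^-1·C:  C·V⁻¹ = s·A·(J·C⁻¹)⁻¹ = kg⁻¹·m⁻²·s⁴·A²
  (591 kg⁻¹·m⁻²·s⁴·A²) / (542 s):  [kg⁻¹·m⁻²·s⁴·A²] / [s] = kg⁻¹·m⁻²·s³·A²
  (657 A/V) × (835 ns):  [kg⁻¹·m⁻²·s³·A²] · [s] = kg⁻¹·m⁻²·s⁴·A²
  (291 kg^-1 m^-2 s^3 A^2) × (77.88 s):  [kg⁻¹·m⁻²·s³·A²] · [s] = kg⁻¹·m⁻²·s⁴·A²
The terms do not share a single dimension (kg⁻¹·m⁻²·s³·A² vs kg⁻¹·m⁻²·s⁴·A²).

No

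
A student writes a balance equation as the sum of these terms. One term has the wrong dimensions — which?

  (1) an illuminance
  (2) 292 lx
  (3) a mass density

(3)

Dimensions:
  (1) [illuminance] = m⁻²·cd
  (2) lx = lm·m⁻² = m⁻²·cd
  (3) [mass density] = kg·m⁻³
All reduce to m⁻²·cd except (3), which is kg·m⁻³.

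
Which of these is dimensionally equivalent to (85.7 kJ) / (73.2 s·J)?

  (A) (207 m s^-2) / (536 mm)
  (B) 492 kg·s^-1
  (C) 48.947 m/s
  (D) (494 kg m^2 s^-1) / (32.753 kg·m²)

Reference: [kg·m²·s⁻²] / [kg·m²·s⁻¹] = s⁻¹.
Each option:
  (A) [m·s⁻²] / [m] = s⁻²
  (B) kg·s⁻¹
  (C) m·s⁻¹
  (D) [kg·m²·s⁻¹] / [kg·m²] = s⁻¹  ← same
Only (D) matches s⁻¹.

(D)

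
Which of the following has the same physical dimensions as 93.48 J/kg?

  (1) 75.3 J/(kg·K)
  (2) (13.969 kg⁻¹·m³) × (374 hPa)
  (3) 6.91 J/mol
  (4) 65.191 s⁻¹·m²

Reference: J·kg⁻¹ = N·m·kg⁻¹ = m²·s⁻².
Each option:
  (1) J·kg⁻¹·K⁻¹ = N·m·kg⁻¹·K⁻¹ = m²·s⁻²·K⁻¹
  (2) [kg⁻¹·m³] · [kg·m⁻¹·s⁻²] = m²·s⁻²  ← same
  (3) J·mol⁻¹ = N·m·mol⁻¹ = kg·m²·s⁻²·mol⁻¹
  (4) m²·s⁻¹
Only (2) matches m²·s⁻².

(2)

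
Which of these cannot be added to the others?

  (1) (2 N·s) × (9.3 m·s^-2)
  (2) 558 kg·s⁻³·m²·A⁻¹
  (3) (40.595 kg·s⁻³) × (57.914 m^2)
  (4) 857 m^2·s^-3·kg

(2)

In SI base units:
  (1) [kg·m·s⁻¹] · [m·s⁻²] = kg·m²·s⁻³
  (2) kg·m²·s⁻³·A⁻¹
  (3) [kg·s⁻³] · [m²] = kg·m²·s⁻³
  (4) kg·m²·s⁻³
All reduce to kg·m²·s⁻³ except (2), which is kg·m²·s⁻³·A⁻¹.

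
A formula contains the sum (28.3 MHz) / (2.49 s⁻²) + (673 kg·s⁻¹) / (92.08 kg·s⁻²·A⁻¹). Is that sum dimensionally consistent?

Expand each in SI base units:
  (28.3 MHz) / (2.49 s⁻²):  [s⁻¹] / [s⁻²] = s
  (673 kg·s⁻¹) / (92.08 kg·s⁻²·A⁻¹):  [kg·s⁻¹] / [kg·s⁻²·A⁻¹] = s·A
s ≠ s·A, so they cannot be added.

No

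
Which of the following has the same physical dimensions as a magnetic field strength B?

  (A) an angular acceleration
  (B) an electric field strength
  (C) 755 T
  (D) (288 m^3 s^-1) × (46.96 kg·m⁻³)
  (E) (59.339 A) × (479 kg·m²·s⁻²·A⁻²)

Reference: [magnetic field strength B] = kg·s⁻²·A⁻¹.
Each option:
  (A) [angular acceleration] = s⁻²
  (B) [electric field strength] = kg·m·s⁻³·A⁻¹
  (C) T = Wb·m⁻² = kg·s⁻²·A⁻¹  ← same
  (D) [m³·s⁻¹] · [kg·m⁻³] = kg·s⁻¹
  (E) [A] · [kg·m²·s⁻²·A⁻²] = kg·m²·s⁻²·A⁻¹
Only (C) matches kg·s⁻²·A⁻¹.

(C)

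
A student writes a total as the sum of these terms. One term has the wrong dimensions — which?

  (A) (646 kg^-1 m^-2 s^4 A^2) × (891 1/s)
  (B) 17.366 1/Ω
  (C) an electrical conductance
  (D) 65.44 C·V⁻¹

Work out the base dimensions of each:
  (A) [kg⁻¹·m⁻²·s⁴·A²] · [s⁻¹] = kg⁻¹·m⁻²·s³·A²
  (B) Ω⁻¹ = (V·A⁻¹)⁻¹ = kg⁻¹·m⁻²·s³·A²
  (C) [electrical conductance] = kg⁻¹·m⁻²·s³·A²
  (D) C·V⁻¹ = s·A·(J·C⁻¹)⁻¹ = kg⁻¹·m⁻²·s⁴·A²
All reduce to kg⁻¹·m⁻²·s³·A² except (D), which is kg⁻¹·m⁻²·s⁴·A².

(D)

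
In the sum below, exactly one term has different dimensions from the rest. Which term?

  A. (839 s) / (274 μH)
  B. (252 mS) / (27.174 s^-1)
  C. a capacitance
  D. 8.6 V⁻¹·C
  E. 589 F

A.

Reduce each to base SI dimensions:
  A. [s] / [kg·m²·s⁻²·A⁻²] = kg⁻¹·m⁻²·s³·A²
  B. [kg⁻¹·m⁻²·s³·A²] / [s⁻¹] = kg⁻¹·m⁻²·s⁴·A²
  C. [capacitance] = kg⁻¹·m⁻²·s⁴·A²
  D. C·V⁻¹ = s·A·(J·C⁻¹)⁻¹ = kg⁻¹·m⁻²·s⁴·A²
  E. F = C·V⁻¹ = kg⁻¹·m⁻²·s⁴·A²
All reduce to kg⁻¹·m⁻²·s⁴·A² except A., which is kg⁻¹·m⁻²·s³·A².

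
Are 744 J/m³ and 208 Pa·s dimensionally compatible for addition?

No

In SI base units:
  744 J/m³:  J·m⁻³ = N·m·m⁻³ = kg·m⁻¹·s⁻²
  208 Pa·s:  Pa·s = N·m⁻²·s = kg·m⁻¹·s⁻¹
kg·m⁻¹·s⁻² ≠ kg·m⁻¹·s⁻¹, so they cannot be added.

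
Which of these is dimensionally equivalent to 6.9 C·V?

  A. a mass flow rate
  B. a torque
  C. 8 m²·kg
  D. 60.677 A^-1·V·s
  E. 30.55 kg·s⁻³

B.

Reference: C·V = s·A·J·C⁻¹ = kg·m²·s⁻².
Each option:
  A. [mass flow rate] = kg·s⁻¹
  B. [torque] = kg·m²·s⁻²  ← same
  C. kg·m²
  D. V·s·A⁻¹ = J·C⁻¹·s·A⁻¹ = kg·m²·s⁻²·A⁻²
  E. kg·s⁻³
Only B. matches kg·m²·s⁻².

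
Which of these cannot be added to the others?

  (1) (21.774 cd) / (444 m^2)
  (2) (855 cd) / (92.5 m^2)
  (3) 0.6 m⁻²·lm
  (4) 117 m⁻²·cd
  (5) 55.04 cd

Reduce each to base SI dimensions:
  (1) [cd] / [m²] = m⁻²·cd
  (2) [cd] / [m²] = m⁻²·cd
  (3) lm·m⁻² = cd·m⁻² = m⁻²·cd
  (4) cd·m⁻² = m⁻²·cd
  (5) cd
All reduce to m⁻²·cd except (5), which is cd.

(5)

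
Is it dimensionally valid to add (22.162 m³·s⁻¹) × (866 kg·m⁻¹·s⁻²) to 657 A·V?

Yes

Reduce each to base SI dimensions:
  (22.162 m³·s⁻¹) × (866 kg·m⁻¹·s⁻²):  [m³·s⁻¹] · [kg·m⁻¹·s⁻²] = kg·m²·s⁻³
  657 A·V:  V·A = J·C⁻¹·A = kg·m²·s⁻³
Both are kg·m²·s⁻³, so they have the same dimensions and can be added.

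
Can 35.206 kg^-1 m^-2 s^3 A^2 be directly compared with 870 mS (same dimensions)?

Yes

In SI base units:
  35.206 kg^-1 m^-2 s^3 A^2:  kg⁻¹·m⁻²·s³·A²
  870 mS:  S = Ω⁻¹ = kg⁻¹·m⁻²·s³·A²
Both are kg⁻¹·m⁻²·s³·A², so they have the same dimensions and can be added.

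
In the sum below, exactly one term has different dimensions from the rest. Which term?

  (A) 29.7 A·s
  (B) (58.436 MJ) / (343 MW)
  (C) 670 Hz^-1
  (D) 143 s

(A)

Expand each in SI base units:
  (A) A·s = s·A
  (B) [kg·m²·s⁻²] / [kg·m²·s⁻³] = s
  (C) Hz⁻¹ = (s⁻¹)⁻¹ = s
  (D) s
All reduce to s except (A), which is s·A.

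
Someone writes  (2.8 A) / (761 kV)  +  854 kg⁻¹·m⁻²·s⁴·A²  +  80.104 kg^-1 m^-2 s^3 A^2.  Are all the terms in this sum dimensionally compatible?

No

Reduce each to base SI dimensions:
  (2.8 A) / (761 kV):  [A] / [kg·m²·s⁻³·A⁻¹] = kg⁻¹·m⁻²·s³·A²
  854 kg⁻¹·m⁻²·s⁴·A²:  kg⁻¹·m⁻²·s⁴·A²
  80.104 kg^-1 m^-2 s^3 A^2:  kg⁻¹·m⁻²·s³·A²
The terms do not share a single dimension (kg⁻¹·m⁻²·s³·A² vs kg⁻¹·m⁻²·s⁴·A²).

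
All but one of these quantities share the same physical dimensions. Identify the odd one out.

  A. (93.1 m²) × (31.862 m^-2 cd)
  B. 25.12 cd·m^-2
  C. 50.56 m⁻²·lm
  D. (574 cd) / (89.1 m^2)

Dimensions:
  A. [m²] · [m⁻²·cd] = cd
  B. cd·m⁻² = m⁻²·cd
  C. lm·m⁻² = cd·m⁻² = m⁻²·cd
  D. [cd] / [m²] = m⁻²·cd
All reduce to m⁻²·cd except A., which is cd.

A.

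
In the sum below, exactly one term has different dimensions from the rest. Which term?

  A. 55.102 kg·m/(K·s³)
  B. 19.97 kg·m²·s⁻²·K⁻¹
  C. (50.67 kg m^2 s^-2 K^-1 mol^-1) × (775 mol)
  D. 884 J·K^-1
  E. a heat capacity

A.

In SI base units:
  A. kg·m·s⁻³·K⁻¹
  B. kg·m²·s⁻²·K⁻¹
  C. [kg·m²·s⁻²·K⁻¹·mol⁻¹] · [mol] = kg·m²·s⁻²·K⁻¹
  D. J·K⁻¹ = N·m·K⁻¹ = kg·m²·s⁻²·K⁻¹
  E. [heat capacity] = kg·m²·s⁻²·K⁻¹
All reduce to kg·m²·s⁻²·K⁻¹ except A., which is kg·m·s⁻³·K⁻¹.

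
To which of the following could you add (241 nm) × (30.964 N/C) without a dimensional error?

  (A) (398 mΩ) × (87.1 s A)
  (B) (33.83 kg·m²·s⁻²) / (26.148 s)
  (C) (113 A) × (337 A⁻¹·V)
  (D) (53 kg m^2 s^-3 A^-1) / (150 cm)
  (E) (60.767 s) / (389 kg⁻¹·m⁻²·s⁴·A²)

Reference: [m] · [kg·m·s⁻³·A⁻¹] = kg·m²·s⁻³·A⁻¹.
Each option:
  (A) [kg·m²·s⁻³·A⁻²] · [s·A] = kg·m²·s⁻²·A⁻¹
  (B) [kg·m²·s⁻²] / [s] = kg·m²·s⁻³
  (C) [A] · [kg·m²·s⁻³·A⁻²] = kg·m²·s⁻³·A⁻¹  ← same
  (D) [kg·m²·s⁻³·A⁻¹] / [m] = kg·m·s⁻³·A⁻¹
  (E) [s] / [kg⁻¹·m⁻²·s⁴·A²] = kg·m²·s⁻³·A⁻²
Only (C) matches kg·m²·s⁻³·A⁻¹.

(C)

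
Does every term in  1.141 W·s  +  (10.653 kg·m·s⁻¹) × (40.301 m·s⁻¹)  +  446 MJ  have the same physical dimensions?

Reduce each to base SI dimensions:
  1.141 W·s:  W·s = J·s⁻¹·s = kg·m²·s⁻²
  (10.653 kg·m·s⁻¹) × (40.301 m·s⁻¹):  [kg·m·s⁻¹] · [m·s⁻¹] = kg·m²·s⁻²
  446 MJ:  J = N·m = kg·m²·s⁻²
Every term reduces to kg·m²·s⁻².

Yes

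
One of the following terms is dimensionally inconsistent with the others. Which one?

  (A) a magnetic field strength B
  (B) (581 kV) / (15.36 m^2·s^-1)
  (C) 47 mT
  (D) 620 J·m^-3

Reduce each to base SI dimensions:
  (A) [magnetic field strength B] = kg·s⁻²·A⁻¹
  (B) [kg·m²·s⁻³·A⁻¹] / [m²·s⁻¹] = kg·s⁻²·A⁻¹
  (C) T = Wb·m⁻² = kg·s⁻²·A⁻¹
  (D) J·m⁻³ = N·m·m⁻³ = kg·m⁻¹·s⁻²
All reduce to kg·s⁻²·A⁻¹ except (D), which is kg·m⁻¹·s⁻².

(D)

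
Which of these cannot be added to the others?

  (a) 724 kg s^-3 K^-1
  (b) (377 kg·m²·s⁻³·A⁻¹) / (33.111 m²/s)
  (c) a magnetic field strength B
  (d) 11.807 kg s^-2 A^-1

Expand each in SI base units:
  (a) kg·s⁻³·K⁻¹
  (b) [kg·m²·s⁻³·A⁻¹] / [m²·s⁻¹] = kg·s⁻²·A⁻¹
  (c) [magnetic field strength B] = kg·s⁻²·A⁻¹
  (d) kg·s⁻²·A⁻¹
All reduce to kg·s⁻²·A⁻¹ except (a), which is kg·s⁻³·K⁻¹.

(a)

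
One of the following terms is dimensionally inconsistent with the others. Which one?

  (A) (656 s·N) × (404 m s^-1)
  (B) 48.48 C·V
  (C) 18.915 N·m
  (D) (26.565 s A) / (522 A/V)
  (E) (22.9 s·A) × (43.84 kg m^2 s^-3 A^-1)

Work out the base dimensions of each:
  (A) [kg·m·s⁻¹] · [m·s⁻¹] = kg·m²·s⁻²
  (B) C·V = s·A·J·C⁻¹ = kg·m²·s⁻²
  (C) N·m = kg·m·s⁻²·m = kg·m²·s⁻²
  (D) [s·A] / [kg⁻¹·m⁻²·s³·A²] = kg·m²·s⁻²·A⁻¹
  (E) [s·A] · [kg·m²·s⁻³·A⁻¹] = kg·m²·s⁻²
All reduce to kg·m²·s⁻² except (D), which is kg·m²·s⁻²·A⁻¹.

(D)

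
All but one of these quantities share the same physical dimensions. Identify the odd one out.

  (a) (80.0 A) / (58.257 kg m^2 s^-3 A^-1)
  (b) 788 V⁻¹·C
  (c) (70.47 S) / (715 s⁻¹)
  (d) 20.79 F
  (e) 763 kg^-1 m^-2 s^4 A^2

(a)

Reduce each to base SI dimensions:
  (a) [A] / [kg·m²·s⁻³·A⁻¹] = kg⁻¹·m⁻²·s³·A²
  (b) C·V⁻¹ = s·A·(J·C⁻¹)⁻¹ = kg⁻¹·m⁻²·s⁴·A²
  (c) [kg⁻¹·m⁻²·s³·A²] / [s⁻¹] = kg⁻¹·m⁻²·s⁴·A²
  (d) F = C·V⁻¹ = kg⁻¹·m⁻²·s⁴·A²
  (e) kg⁻¹·m⁻²·s⁴·A²
All reduce to kg⁻¹·m⁻²·s⁴·A² except (a), which is kg⁻¹·m⁻²·s³·A².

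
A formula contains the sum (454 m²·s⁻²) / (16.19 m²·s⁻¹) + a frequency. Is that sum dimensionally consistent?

In SI base units:
  (454 m²·s⁻²) / (16.19 m²·s⁻¹):  [m²·s⁻²] / [m²·s⁻¹] = s⁻¹
  a frequency:  [frequency] = s⁻¹
Both are s⁻¹, so they have the same dimensions and can be added.

Yes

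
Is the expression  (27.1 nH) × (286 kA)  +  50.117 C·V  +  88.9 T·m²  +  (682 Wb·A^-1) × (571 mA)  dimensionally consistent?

No

In SI base units:
  (27.1 nH) × (286 kA):  [kg·m²·s⁻²·A⁻²] · [A] = kg·m²·s⁻²·A⁻¹
  50.117 C·V:  C·V = s·A·J·C⁻¹ = kg·m²·s⁻²
  88.9 T·m²:  T·m² = Wb·m⁻²·m² = kg·m²·s⁻²·A⁻¹
  (682 Wb·A^-1) × (571 mA):  [kg·m²·s⁻²·A⁻²] · [A] = kg·m²·s⁻²·A⁻¹
The terms do not share a single dimension (kg·m²·s⁻² vs kg·m²·s⁻²·A⁻¹).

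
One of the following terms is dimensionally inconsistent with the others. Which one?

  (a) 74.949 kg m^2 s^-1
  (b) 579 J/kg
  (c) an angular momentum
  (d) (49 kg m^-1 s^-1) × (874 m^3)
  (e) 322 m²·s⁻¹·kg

(b)

Dimensions:
  (a) kg·m²·s⁻¹
  (b) J·kg⁻¹ = N·m·kg⁻¹ = m²·s⁻²
  (c) [angular momentum] = kg·m²·s⁻¹
  (d) [kg·m⁻¹·s⁻¹] · [m³] = kg·m²·s⁻¹
  (e) kg·m²·s⁻¹
All reduce to kg·m²·s⁻¹ except (b), which is m²·s⁻².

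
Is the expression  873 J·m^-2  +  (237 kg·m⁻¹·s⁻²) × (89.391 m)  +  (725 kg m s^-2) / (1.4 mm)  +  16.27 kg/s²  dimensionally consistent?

In SI base units:
  873 J·m^-2:  J·m⁻² = N·m·m⁻² = kg·s⁻²
  (237 kg·m⁻¹·s⁻²) × (89.391 m):  [kg·m⁻¹·s⁻²] · [m] = kg·s⁻²
  (725 kg m s^-2) / (1.4 mm):  [kg·m·s⁻²] / [m] = kg·s⁻²
  16.27 kg/s²:  kg·s⁻²
Every term reduces to kg·s⁻².

Yes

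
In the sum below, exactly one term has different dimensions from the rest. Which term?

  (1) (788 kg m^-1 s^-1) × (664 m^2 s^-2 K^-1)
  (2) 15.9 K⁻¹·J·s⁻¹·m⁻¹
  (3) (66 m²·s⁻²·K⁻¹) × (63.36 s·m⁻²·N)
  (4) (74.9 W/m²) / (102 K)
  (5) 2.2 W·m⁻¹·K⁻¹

(4)

Expand each in SI base units:
  (1) [kg·m⁻¹·s⁻¹] · [m²·s⁻²·K⁻¹] = kg·m·s⁻³·K⁻¹
  (2) J·s⁻¹·m⁻¹·K⁻¹ = N·m·s⁻¹·m⁻¹·K⁻¹ = kg·m·s⁻³·K⁻¹
  (3) [m²·s⁻²·K⁻¹] · [kg·m⁻¹·s⁻¹] = kg·m·s⁻³·K⁻¹
  (4) [kg·s⁻³] / [K] = kg·s⁻³·K⁻¹
  (5) W·m⁻¹·K⁻¹ = J·s⁻¹·m⁻¹·K⁻¹ = kg·m·s⁻³·K⁻¹
All reduce to kg·m·s⁻³·K⁻¹ except (4), which is kg·s⁻³·K⁻¹.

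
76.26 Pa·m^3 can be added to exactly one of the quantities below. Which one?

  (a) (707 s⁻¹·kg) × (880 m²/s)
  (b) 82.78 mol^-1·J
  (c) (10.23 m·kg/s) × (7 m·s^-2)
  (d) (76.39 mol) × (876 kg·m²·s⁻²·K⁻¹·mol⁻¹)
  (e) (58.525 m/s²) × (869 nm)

Reference: Pa·m³ = N·m⁻²·m³ = kg·m²·s⁻².
Each option:
  (a) [kg·s⁻¹] · [m²·s⁻¹] = kg·m²·s⁻²  ← same
  (b) J·mol⁻¹ = N·m·mol⁻¹ = kg·m²·s⁻²·mol⁻¹
  (c) [kg·m·s⁻¹] · [m·s⁻²] = kg·m²·s⁻³
  (d) [mol] · [kg·m²·s⁻²·K⁻¹·mol⁻¹] = kg·m²·s⁻²·K⁻¹
  (e) [m·s⁻²] · [m] = m²·s⁻²
Only (a) matches kg·m²·s⁻².

(a)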